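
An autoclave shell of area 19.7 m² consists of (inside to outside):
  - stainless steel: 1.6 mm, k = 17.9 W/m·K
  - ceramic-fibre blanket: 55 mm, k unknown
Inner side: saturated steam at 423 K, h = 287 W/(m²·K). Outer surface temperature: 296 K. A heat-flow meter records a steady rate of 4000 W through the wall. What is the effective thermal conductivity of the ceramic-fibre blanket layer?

Series thermal resistances:
R_inner film = 1/(h_i·A) = 1/(287×19.7) = 1.769×10^-4 K/W
R_stainless steel = L/(kA) = 0.0016/(17.9×19.7) = 4.537×10^-6 K/W
Sum of known resistances R_other = 1.814×10^-4 K/W
Total R = ΔT/Q = 127/4000 = 0.03175 K/W
R_ceramic-fibre blanket = R_total − R_other = 0.03157 K/W
k = L/(R·A) = 0.055/(0.03157×19.7)

k ≈ 0.0884 W/(m·K)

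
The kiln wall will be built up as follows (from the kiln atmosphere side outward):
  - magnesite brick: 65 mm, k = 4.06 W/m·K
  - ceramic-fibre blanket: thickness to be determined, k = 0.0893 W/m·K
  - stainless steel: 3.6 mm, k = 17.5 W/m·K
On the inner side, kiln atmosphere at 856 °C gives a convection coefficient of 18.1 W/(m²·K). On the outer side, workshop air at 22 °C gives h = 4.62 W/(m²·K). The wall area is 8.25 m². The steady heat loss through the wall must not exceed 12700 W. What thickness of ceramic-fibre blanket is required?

Treating each layer as a thermal resistance in series:
R_inner film = 1/(h_i·A) = 1/(18.1×8.25) = 0.006697 K/W
R_magnesite brick = L/(kA) = 0.065/(4.06×8.25) = 0.001941 K/W
R_stainless steel = L/(kA) = 0.0036/(17.5×8.25) = 2.494×10^-5 K/W
R_outer film = 1/(h_o·A) = 1/(4.62×8.25) = 0.02624 K/W
Sum of the known resistances R_other = 0.0349 K/W
Required total resistance R_tot = ΔT/Q_allow = 834/12700 = 0.06567 K/W
R_ceramic-fibre blanket = R_tot − R_other = 0.03077 K/W
L = R·k·A = 0.03077×0.0893×8.25

L ≈ 22.7 mm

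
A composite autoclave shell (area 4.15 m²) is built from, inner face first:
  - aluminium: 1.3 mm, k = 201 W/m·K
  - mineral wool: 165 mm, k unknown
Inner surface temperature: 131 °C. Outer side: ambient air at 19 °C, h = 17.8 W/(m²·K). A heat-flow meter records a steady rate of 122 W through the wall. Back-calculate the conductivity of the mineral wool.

k ≈ 0.044 W/(m·K)

Thermal resistances in series:
R_aluminium = L/(kA) = 0.0013/(201×4.15) = 1.558×10^-6 K/W
R_outer film = 1/(h_o·A) = 1/(17.8×4.15) = 0.01354 K/W
Sum of known resistances R_other = 0.01354 K/W
Total R = ΔT/Q = 112/122 = 0.918 K/W
R_mineral wool = R_total − R_other = 0.9045 K/W
k = L/(R·A) = 0.165/(0.9045×4.15)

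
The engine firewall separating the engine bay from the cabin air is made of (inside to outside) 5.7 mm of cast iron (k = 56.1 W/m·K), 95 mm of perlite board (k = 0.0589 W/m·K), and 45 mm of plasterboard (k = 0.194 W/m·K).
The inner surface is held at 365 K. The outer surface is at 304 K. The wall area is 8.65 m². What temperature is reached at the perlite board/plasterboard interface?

Using the resistance-network approach (series):
R_cast iron = L/(kA) = 0.0057/(56.1×8.65) = 1.175×10^-5 K/W
R_perlite board = L/(kA) = 0.095/(0.0589×8.65) = 0.1865 K/W
R_plasterboard = L/(kA) = 0.045/(0.194×8.65) = 0.02682 K/W
R_total = 0.2133 K/W;  Q = ΔT/R_total = 61/0.2133 = 286 W
T_interface = T_inner − Q·ΣR(inner→interface) = 365 − 286×0.1865

T ≈ 312 K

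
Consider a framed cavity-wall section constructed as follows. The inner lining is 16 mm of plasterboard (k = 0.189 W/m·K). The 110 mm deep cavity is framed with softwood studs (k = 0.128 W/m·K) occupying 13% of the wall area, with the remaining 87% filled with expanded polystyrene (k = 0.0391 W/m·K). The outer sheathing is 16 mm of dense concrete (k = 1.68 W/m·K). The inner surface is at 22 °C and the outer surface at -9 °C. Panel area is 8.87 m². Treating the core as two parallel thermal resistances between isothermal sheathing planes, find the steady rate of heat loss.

Q ≈ 121 W

Sheathing layers in series; stud and cavity paths in parallel between them.
R_inner = 0.016/(0.189×8.87) = 0.009544 K/W
R_stud  = 0.11/(0.128×0.13×8.87) = 0.7453 K/W
R_cav   = 0.11/(0.0391×0.87×8.87) = 0.3646 K/W
1/R_core = 1/R_stud + 1/R_cav → R_core = 0.2448 K/W
R_outer = 0.016/(1.68×8.87) = 0.001074 K/W
R_total = 0.2554 K/W
Q = ΔT/R_total = 31/0.2554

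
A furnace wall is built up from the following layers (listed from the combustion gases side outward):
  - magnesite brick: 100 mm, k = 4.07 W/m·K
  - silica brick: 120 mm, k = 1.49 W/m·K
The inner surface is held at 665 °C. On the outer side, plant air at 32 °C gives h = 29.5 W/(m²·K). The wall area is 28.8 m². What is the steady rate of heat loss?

Treating each layer as a thermal resistance in series:
R_magnesite brick = L/(kA) = 0.1/(4.07×28.8) = 8.531×10^-4 K/W
R_silica brick = L/(kA) = 0.12/(1.49×28.8) = 0.002796 K/W
R_outer film = 1/(h_o·A) = 1/(29.5×28.8) = 0.001177 K/W
R_total = 0.004827 K/W
Q = ΔT / R_total = 633 / 0.004827

Q ≈ 131000 W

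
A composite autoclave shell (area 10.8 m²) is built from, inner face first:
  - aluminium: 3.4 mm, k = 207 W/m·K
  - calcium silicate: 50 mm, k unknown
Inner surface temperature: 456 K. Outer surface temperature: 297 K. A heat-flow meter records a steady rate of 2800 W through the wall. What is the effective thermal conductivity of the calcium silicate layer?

Model the wall as resistances in series:
R_aluminium = L/(kA) = 0.0034/(207×10.8) = 1.521×10^-6 K/W
Sum of known resistances R_other = 1.521×10^-6 K/W
Total R = ΔT/Q = 159/2800 = 0.05679 K/W
R_calcium silicate = R_total − R_other = 0.05678 K/W
k = L/(R·A) = 0.05/(0.05678×10.8)

k ≈ 0.0815 W/(m·K)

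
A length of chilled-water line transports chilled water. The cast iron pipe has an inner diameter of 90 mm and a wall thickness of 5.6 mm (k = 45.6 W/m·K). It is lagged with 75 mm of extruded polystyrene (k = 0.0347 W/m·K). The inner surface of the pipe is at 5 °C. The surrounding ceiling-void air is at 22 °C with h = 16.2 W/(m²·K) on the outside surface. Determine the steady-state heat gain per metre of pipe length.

For a radial system each layer contributes R = ln(r_out/r_in)/(2πkL); films add R = 1/(hA).
R_cast iron pipe wall = ln(50.6/45)/(2π×45.6×1) = 4.094×10^-4 K/W
R_extruded polystyrene = ln(125.6/50.6)/(2π×0.0347×1) = 4.17 K/W
R_outer film = 1/(h_o·2πr_oL) = 1/(16.2×2π×0.1256×1) = 0.07822 K/W
R_total = 4.249 K/W
Q = ΔT/R_total = 17/4.249

q′ ≈ 4 W/m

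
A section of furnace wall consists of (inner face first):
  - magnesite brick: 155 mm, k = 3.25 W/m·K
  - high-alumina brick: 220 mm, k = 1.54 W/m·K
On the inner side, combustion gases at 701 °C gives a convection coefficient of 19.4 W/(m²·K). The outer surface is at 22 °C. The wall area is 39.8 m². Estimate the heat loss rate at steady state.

Q ≈ 112000 W

Model the wall as resistances in series:
R_inner film = 1/(h_i·A) = 1/(19.4×39.8) = 0.001295 K/W
R_magnesite brick = L/(kA) = 0.155/(3.25×39.8) = 0.001198 K/W
R_high-alumina brick = L/(kA) = 0.22/(1.54×39.8) = 0.003589 K/W
R_total = 0.006083 K/W
Q = ΔT / R_total = 679 / 0.006083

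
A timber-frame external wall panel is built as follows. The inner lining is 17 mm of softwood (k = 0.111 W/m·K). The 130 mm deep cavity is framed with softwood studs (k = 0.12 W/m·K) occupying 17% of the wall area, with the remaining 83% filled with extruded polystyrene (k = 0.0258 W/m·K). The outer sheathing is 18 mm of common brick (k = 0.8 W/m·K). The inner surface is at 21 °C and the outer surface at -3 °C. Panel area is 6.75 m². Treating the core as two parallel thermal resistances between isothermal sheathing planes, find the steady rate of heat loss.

Sheathing layers in series; stud and cavity paths in parallel between them.
R_inner = 0.017/(0.111×6.75) = 0.02269 K/W
R_stud  = 0.13/(0.12×0.17×6.75) = 0.9441 K/W
R_cav   = 0.13/(0.0258×0.83×6.75) = 0.8994 K/W
1/R_core = 1/R_stud + 1/R_cav → R_core = 0.4606 K/W
R_outer = 0.018/(0.8×6.75) = 0.003333 K/W
R_total = 0.4866 K/W
Q = ΔT/R_total = 24/0.4866

Q ≈ 49.3 W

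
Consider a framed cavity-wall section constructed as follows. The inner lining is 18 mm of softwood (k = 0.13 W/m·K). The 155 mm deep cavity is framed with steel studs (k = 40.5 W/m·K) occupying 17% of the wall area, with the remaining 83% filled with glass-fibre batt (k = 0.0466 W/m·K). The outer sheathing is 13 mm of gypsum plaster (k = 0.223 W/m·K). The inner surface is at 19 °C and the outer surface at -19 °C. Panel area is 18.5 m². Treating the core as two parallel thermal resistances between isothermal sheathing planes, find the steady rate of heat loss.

Q ≈ 3210 W

Sheathing layers in series; stud and cavity paths in parallel between them.
R_inner = 0.018/(0.13×18.5) = 0.007484 K/W
R_stud  = 0.155/(40.5×0.17×18.5) = 0.001217 K/W
R_cav   = 0.155/(0.0466×0.83×18.5) = 0.2166 K/W
1/R_core = 1/R_stud + 1/R_cav → R_core = 0.00121 K/W
R_outer = 0.013/(0.223×18.5) = 0.003151 K/W
R_total = 0.01185 K/W
Q = ΔT/R_total = 38/0.01185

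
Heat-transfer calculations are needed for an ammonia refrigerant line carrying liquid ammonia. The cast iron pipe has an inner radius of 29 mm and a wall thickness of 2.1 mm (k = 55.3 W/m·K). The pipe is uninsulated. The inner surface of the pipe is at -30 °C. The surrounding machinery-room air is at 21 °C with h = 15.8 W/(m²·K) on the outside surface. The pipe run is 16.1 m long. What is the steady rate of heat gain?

Radial resistances (cylindrical: R_cond = ln(r_o/r_i)/(2πkL), R_conv = 1/(h·2πrL)):
R_cast iron pipe wall = ln(31.1/29)/(2π×55.3×16.1) = 1.25×10^-5 K/W
R_outer film = 1/(h_o·2πr_oL) = 1/(15.8×2π×0.0311×16.1) = 0.02012 K/W
R_total = 0.02013 K/W
Q = ΔT/R_total = 51/0.02013

Q ≈ 2530 W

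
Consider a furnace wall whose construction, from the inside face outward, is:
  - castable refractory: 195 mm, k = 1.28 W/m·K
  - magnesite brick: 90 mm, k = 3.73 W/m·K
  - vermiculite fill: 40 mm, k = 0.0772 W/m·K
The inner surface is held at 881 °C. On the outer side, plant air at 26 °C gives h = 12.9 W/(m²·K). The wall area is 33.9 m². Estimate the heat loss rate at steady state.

Model the wall as resistances in series:
R_castable refractory = L/(kA) = 0.195/(1.28×33.9) = 0.004494 K/W
R_magnesite brick = L/(kA) = 0.09/(3.73×33.9) = 7.118×10^-4 K/W
R_vermiculite fill = L/(kA) = 0.04/(0.0772×33.9) = 0.01528 K/W
R_outer film = 1/(h_o·A) = 1/(12.9×33.9) = 0.002287 K/W
R_total = 0.02278 K/W
Q = ΔT / R_total = 855 / 0.02278

Q ≈ 37500 W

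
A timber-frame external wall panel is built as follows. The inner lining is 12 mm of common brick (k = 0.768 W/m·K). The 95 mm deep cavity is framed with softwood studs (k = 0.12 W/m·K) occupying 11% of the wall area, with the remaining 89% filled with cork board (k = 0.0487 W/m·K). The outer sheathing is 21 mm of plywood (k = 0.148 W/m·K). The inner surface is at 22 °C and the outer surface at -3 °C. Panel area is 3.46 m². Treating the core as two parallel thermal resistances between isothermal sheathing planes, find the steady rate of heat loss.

Sheathing layers in series; stud and cavity paths in parallel between them.
R_inner = 0.012/(0.768×3.46) = 0.004516 K/W
R_stud  = 0.095/(0.12×0.11×3.46) = 2.08 K/W
R_cav   = 0.095/(0.0487×0.89×3.46) = 0.6335 K/W
1/R_core = 1/R_stud + 1/R_cav → R_core = 0.4856 K/W
R_outer = 0.021/(0.148×3.46) = 0.04101 K/W
R_total = 0.5311 K/W
Q = ΔT/R_total = 25/0.5311

Q ≈ 47.1 W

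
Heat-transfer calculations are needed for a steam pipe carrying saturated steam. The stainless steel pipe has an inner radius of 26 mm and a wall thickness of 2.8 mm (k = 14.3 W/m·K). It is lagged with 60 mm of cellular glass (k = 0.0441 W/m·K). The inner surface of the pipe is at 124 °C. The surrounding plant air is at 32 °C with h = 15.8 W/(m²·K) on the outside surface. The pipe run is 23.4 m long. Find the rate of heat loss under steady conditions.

Treating each annulus and film as a series resistance:
R_stainless steel pipe wall = ln(28.8/26)/(2π×14.3×23.4) = 4.865×10^-5 K/W
R_cellular glass = ln(88.8/28.8)/(2π×0.0441×23.4) = 0.1737 K/W
R_outer film = 1/(h_o·2πr_oL) = 1/(15.8×2π×0.0888×23.4) = 0.004848 K/W
R_total = 0.1786 K/W
Q = ΔT/R_total = 92/0.1786

Q ≈ 515 W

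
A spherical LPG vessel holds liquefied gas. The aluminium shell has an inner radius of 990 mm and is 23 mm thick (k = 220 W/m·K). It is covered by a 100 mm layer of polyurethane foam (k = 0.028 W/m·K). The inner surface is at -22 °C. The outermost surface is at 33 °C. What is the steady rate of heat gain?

For a spherical shell R = (1/r₁ − 1/r₂)/(4πk); film R = 1/(h·4πr²). In series:
R_aluminium shell = (1/0.99 − 1/1.013)/(4π×220) = 8.296×10^-6 K/W
R_polyurethane foam = (1/1.013 − 1/1.113)/(4π×0.028) = 0.2521 K/W
R_total = 0.2521 K/W
Q = ΔT/R_total = 55/0.2521

Q ≈ 218 W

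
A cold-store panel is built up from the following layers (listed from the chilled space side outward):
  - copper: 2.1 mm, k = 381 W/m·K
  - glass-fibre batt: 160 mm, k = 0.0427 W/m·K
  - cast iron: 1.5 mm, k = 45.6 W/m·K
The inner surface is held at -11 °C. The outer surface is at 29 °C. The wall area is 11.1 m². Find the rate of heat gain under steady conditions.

Q ≈ 118 W

Using the resistance-network approach (series):
R_copper = L/(kA) = 0.0021/(381×11.1) = 4.966×10^-7 K/W
R_glass-fibre batt = L/(kA) = 0.16/(0.0427×11.1) = 0.3376 K/W
R_cast iron = L/(kA) = 0.0015/(45.6×11.1) = 2.963×10^-6 K/W
R_total = 0.3376 K/W
Q = ΔT / R_total = 40 / 0.3376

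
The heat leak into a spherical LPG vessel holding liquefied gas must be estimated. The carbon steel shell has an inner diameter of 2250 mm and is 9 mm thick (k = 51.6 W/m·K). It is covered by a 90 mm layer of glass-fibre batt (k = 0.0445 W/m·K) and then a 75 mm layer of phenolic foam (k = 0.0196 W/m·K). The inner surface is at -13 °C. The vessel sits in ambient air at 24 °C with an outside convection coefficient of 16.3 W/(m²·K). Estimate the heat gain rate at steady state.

Radial (spherical) resistances in series:
R_carbon steel shell = (1/1.125 − 1/1.134)/(4π×51.6) = 1.088×10^-5 K/W
R_glass-fibre batt = (1/1.134 − 1/1.224)/(4π×0.0445) = 0.116 K/W
R_phenolic foam = (1/1.224 − 1/1.299)/(4π×0.0196) = 0.1915 K/W
R_outer film = 1/(h·4πr_o²) = 1/(16.3×4π×1.299²) = 0.002893 K/W
R_total = 0.3104 K/W
Q = ΔT/R_total = 37/0.3104

Q ≈ 119 W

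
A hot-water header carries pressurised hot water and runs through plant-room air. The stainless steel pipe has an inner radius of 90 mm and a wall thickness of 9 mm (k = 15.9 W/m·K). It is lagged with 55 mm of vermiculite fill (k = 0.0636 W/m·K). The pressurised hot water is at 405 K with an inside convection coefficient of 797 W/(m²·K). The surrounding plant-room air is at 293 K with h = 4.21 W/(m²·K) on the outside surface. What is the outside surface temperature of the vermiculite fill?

T ≈ 313 K

Per-layer cylindrical resistances, series-summed:
R_inner film = 1/(h_i·2πr₁L) = 1/(797×2π×0.09×1) = 0.002219 K/W
R_stainless steel pipe wall = ln(99/90)/(2π×15.9×1) = 9.54×10^-4 K/W
R_vermiculite fill = ln(154/99)/(2π×0.0636×1) = 1.106 K/W
R_outer film = 1/(h_o·2πr_oL) = 1/(4.21×2π×0.154×1) = 0.2455 K/W
R_total = 1.354 K/W
Q = ΔT/R_total = 112/1.354
Q = 82.7 W/m
T_interface = T_inner − Q·ΣR(inner→interface) = 405 − 82.7×1.109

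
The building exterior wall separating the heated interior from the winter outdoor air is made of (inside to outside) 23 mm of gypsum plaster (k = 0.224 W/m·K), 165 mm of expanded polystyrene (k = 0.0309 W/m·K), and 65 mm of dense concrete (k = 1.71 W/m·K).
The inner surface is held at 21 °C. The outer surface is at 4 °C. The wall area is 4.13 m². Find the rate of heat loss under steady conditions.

Q ≈ 12.8 W

Model the wall as resistances in series:
R_gypsum plaster = L/(kA) = 0.023/(0.224×4.13) = 0.02486 K/W
R_expanded polystyrene = L/(kA) = 0.165/(0.0309×4.13) = 1.293 K/W
R_dense concrete = L/(kA) = 0.065/(1.71×4.13) = 0.009204 K/W
R_total = 1.327 K/W
Q = ΔT / R_total = 17 / 1.327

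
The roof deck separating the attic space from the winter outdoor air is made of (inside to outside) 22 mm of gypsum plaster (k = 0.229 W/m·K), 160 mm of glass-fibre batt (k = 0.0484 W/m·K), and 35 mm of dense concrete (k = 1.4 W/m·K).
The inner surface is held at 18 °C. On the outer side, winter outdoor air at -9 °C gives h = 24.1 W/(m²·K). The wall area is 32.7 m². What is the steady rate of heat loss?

Q ≈ 255 W

Using the resistance-network approach (series):
R_gypsum plaster = L/(kA) = 0.022/(0.229×32.7) = 0.002938 K/W
R_glass-fibre batt = L/(kA) = 0.16/(0.0484×32.7) = 0.1011 K/W
R_dense concrete = L/(kA) = 0.035/(1.4×32.7) = 7.645×10^-4 K/W
R_outer film = 1/(h_o·A) = 1/(24.1×32.7) = 0.001269 K/W
R_total = 0.1061 K/W
Q = ΔT / R_total = 27 / 0.1061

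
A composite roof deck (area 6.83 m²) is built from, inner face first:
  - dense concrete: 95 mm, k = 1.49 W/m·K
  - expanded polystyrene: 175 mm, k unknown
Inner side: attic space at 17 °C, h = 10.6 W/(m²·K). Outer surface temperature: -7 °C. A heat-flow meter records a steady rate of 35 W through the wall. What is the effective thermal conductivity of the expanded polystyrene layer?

Treating each layer as a thermal resistance in series:
R_inner film = 1/(h_i·A) = 1/(10.6×6.83) = 0.01381 K/W
R_dense concrete = L/(kA) = 0.095/(1.49×6.83) = 0.009335 K/W
Sum of known resistances R_other = 0.02315 K/W
Total R = ΔT/Q = 24/35 = 0.6857 K/W
R_expanded polystyrene = R_total − R_other = 0.6626 K/W
k = L/(R·A) = 0.175/(0.6626×6.83)

k ≈ 0.0387 W/(m·K)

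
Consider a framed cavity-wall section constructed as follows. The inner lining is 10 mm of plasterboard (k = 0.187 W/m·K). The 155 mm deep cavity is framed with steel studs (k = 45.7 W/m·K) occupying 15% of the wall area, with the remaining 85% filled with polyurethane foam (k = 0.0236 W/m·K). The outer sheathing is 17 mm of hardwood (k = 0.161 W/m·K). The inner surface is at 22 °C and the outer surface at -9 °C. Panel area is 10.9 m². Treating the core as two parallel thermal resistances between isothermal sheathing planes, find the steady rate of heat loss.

Q ≈ 1860 W

Sheathing layers in series; stud and cavity paths in parallel between them.
R_inner = 0.01/(0.187×10.9) = 0.004906 K/W
R_stud  = 0.155/(45.7×0.15×10.9) = 0.002074 K/W
R_cav   = 0.155/(0.0236×0.85×10.9) = 0.7089 K/W
1/R_core = 1/R_stud + 1/R_cav → R_core = 0.002068 K/W
R_outer = 0.017/(0.161×10.9) = 0.009687 K/W
R_total = 0.01666 K/W
Q = ΔT/R_total = 31/0.01666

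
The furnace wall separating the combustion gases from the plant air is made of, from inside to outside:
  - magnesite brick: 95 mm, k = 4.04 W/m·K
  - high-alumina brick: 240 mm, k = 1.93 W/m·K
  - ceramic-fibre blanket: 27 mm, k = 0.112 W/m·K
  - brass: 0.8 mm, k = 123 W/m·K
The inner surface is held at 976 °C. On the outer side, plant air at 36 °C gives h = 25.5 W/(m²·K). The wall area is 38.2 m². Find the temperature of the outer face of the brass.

Using the resistance-network approach (series):
R_magnesite brick = L/(kA) = 0.095/(4.04×38.2) = 6.156×10^-4 K/W
R_high-alumina brick = L/(kA) = 0.24/(1.93×38.2) = 0.003255 K/W
R_ceramic-fibre blanket = L/(kA) = 0.027/(0.112×38.2) = 0.006311 K/W
R_brass = L/(kA) = 0.0008/(123×38.2) = 1.703×10^-7 K/W
R_outer film = 1/(h_o·A) = 1/(25.5×38.2) = 0.001027 K/W
R_total = 0.01121 K/W;  Q = ΔT/R_total = 940/0.01121 = 83870 W
T_interface = T_inner − Q·ΣR(inner→interface) = 976 − 83900×0.01018

T ≈ 122 °C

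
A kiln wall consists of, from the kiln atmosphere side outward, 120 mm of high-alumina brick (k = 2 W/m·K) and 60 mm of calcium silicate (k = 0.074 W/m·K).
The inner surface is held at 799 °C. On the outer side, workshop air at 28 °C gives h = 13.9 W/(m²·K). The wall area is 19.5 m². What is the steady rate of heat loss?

Q ≈ 15900 W

Series thermal resistances:
R_high-alumina brick = L/(kA) = 0.12/(2×19.5) = 0.003077 K/W
R_calcium silicate = L/(kA) = 0.06/(0.074×19.5) = 0.04158 K/W
R_outer film = 1/(h_o·A) = 1/(13.9×19.5) = 0.003689 K/W
R_total = 0.04835 K/W
Q = ΔT / R_total = 771 / 0.04835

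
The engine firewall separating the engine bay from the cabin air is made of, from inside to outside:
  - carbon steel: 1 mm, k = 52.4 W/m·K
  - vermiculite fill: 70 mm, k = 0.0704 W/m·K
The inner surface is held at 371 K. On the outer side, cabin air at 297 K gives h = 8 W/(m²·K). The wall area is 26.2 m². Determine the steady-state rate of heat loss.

Treating each layer as a thermal resistance in series:
R_carbon steel = L/(kA) = 0.001/(52.4×26.2) = 7.284×10^-7 K/W
R_vermiculite fill = L/(kA) = 0.07/(0.0704×26.2) = 0.03795 K/W
R_outer film = 1/(h_o·A) = 1/(8×26.2) = 0.004771 K/W
R_total = 0.04272 K/W
Q = ΔT / R_total = 74 / 0.04272

Q ≈ 1730 W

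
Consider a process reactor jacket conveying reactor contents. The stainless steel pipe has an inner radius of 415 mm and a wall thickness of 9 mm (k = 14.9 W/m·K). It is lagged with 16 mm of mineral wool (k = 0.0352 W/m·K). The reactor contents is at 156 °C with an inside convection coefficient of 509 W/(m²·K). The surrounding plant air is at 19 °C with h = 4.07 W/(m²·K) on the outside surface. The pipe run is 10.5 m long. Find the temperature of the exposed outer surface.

Radial resistances (cylindrical: R_cond = ln(r_o/r_i)/(2πkL), R_conv = 1/(h·2πrL)):
R_inner film = 1/(h_i·2πr₁L) = 1/(509×2π×0.415×10.5) = 7.176×10^-5 K/W
R_stainless steel pipe wall = ln(424/415)/(2π×14.9×10.5) = 2.183×10^-5 K/W
R_mineral wool = ln(440/424)/(2π×0.0352×10.5) = 0.01595 K/W
R_outer film = 1/(h_o·2πr_oL) = 1/(4.07×2π×0.44×10.5) = 0.008464 K/W
R_total = 0.02451 K/W
Q = ΔT/R_total = 137/0.02451
Q = 5590 W
T_interface = T_inner − Q·ΣR(inner→interface) = 156 − 5590×0.01604

T ≈ 66.3 °C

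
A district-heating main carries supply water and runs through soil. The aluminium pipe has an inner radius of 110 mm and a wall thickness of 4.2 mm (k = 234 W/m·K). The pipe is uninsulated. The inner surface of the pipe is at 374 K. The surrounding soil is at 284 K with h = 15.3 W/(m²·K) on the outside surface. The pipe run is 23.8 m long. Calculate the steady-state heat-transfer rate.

Q ≈ 23500 W

Treating each annulus and film as a series resistance:
R_aluminium pipe wall = ln(114.2/110)/(2π×234×23.8) = 1.071×10^-6 K/W
R_outer film = 1/(h_o·2πr_oL) = 1/(15.3×2π×0.1142×23.8) = 0.003827 K/W
R_total = 0.003828 K/W
Q = ΔT/R_total = 90/0.003828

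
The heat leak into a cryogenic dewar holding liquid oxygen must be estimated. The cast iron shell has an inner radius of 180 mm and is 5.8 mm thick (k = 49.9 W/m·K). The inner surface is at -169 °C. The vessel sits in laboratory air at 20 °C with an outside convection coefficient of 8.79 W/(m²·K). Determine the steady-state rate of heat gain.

Radial (spherical) resistances in series:
R_cast iron shell = (1/0.18 − 1/0.1858)/(4π×49.9) = 2.766×10^-4 K/W
R_outer film = 1/(h·4πr_o²) = 1/(8.79×4π×0.1858²) = 0.2622 K/W
R_total = 0.2625 K/W
Q = ΔT/R_total = 189/0.2625

Q ≈ 720 W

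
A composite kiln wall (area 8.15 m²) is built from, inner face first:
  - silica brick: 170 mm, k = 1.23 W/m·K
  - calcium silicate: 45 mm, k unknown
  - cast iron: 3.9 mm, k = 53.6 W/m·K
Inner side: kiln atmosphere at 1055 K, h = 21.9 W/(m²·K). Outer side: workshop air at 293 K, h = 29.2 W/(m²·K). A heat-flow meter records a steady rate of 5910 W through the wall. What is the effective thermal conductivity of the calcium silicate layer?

Using the resistance-network approach (series):
R_inner film = 1/(h_i·A) = 1/(21.9×8.15) = 0.005603 K/W
R_silica brick = L/(kA) = 0.17/(1.23×8.15) = 0.01696 K/W
R_cast iron = L/(kA) = 0.0039/(53.6×8.15) = 8.928×10^-6 K/W
R_outer film = 1/(h_o·A) = 1/(29.2×8.15) = 0.004202 K/W
Sum of known resistances R_other = 0.02677 K/W
Total R = ΔT/Q = 762/5910 = 0.1289 K/W
R_calcium silicate = R_total − R_other = 0.1022 K/W
k = L/(R·A) = 0.045/(0.1022×8.15)

k ≈ 0.054 W/(m·K)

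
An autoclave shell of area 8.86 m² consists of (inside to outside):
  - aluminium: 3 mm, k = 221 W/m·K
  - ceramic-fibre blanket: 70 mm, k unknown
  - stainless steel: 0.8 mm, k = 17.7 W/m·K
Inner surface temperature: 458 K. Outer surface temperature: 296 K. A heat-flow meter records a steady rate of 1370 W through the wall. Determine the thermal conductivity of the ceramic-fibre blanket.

k ≈ 0.0668 W/(m·K)

Treating each layer as a thermal resistance in series:
R_aluminium = L/(kA) = 0.003/(221×8.86) = 1.532×10^-6 K/W
R_stainless steel = L/(kA) = 0.0008/(17.7×8.86) = 5.101×10^-6 K/W
Sum of known resistances R_other = 6.633×10^-6 K/W
Total R = ΔT/Q = 162/1370 = 0.1182 K/W
R_ceramic-fibre blanket = R_total − R_other = 0.1182 K/W
k = L/(R·A) = 0.07/(0.1182×8.86)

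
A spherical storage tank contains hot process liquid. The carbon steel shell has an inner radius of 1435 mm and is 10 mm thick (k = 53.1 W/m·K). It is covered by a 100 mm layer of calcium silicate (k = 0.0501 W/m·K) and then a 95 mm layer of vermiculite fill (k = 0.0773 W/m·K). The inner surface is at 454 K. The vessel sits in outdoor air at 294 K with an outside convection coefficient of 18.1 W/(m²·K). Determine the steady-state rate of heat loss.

Spherical conduction: R = (1/r_in − 1/r_out)/(4πk) per layer; series-sum.
R_carbon steel shell = (1/1.435 − 1/1.445)/(4π×53.1) = 7.227×10^-6 K/W
R_calcium silicate = (1/1.445 − 1/1.545)/(4π×0.0501) = 0.07115 K/W
R_vermiculite fill = (1/1.545 − 1/1.64)/(4π×0.0773) = 0.0386 K/W
R_outer film = 1/(h·4πr_o²) = 1/(18.1×4π×1.64²) = 0.001635 K/W
R_total = 0.1114 K/W
Q = ΔT/R_total = 160/0.1114

Q ≈ 1440 W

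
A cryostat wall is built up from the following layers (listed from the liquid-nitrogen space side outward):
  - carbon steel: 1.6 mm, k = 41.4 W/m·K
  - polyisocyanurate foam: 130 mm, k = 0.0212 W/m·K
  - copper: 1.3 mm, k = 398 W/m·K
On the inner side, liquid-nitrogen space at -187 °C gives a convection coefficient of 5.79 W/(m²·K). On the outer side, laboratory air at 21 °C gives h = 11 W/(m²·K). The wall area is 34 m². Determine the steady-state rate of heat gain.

Q ≈ 1110 W

Series thermal resistances:
R_inner film = 1/(h_i·A) = 1/(5.79×34) = 0.00508 K/W
R_carbon steel = L/(kA) = 0.0016/(41.4×34) = 1.137×10^-6 K/W
R_polyisocyanurate foam = L/(kA) = 0.13/(0.0212×34) = 0.1804 K/W
R_copper = L/(kA) = 0.0013/(398×34) = 9.607×10^-8 K/W
R_outer film = 1/(h_o·A) = 1/(11×34) = 0.002674 K/W
R_total = 0.1881 K/W
Q = ΔT / R_total = 208 / 0.1881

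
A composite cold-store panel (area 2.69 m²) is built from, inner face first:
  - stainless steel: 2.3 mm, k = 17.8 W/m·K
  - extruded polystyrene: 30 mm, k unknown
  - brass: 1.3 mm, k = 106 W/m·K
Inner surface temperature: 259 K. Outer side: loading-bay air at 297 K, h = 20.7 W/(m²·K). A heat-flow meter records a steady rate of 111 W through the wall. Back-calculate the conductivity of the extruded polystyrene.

Thermal resistances in series:
R_stainless steel = L/(kA) = 0.0023/(17.8×2.69) = 4.803×10^-5 K/W
R_brass = L/(kA) = 0.0013/(106×2.69) = 4.559×10^-6 K/W
R_outer film = 1/(h_o·A) = 1/(20.7×2.69) = 0.01796 K/W
Sum of known resistances R_other = 0.01801 K/W
Total R = ΔT/Q = 38/111 = 0.3423 K/W
R_extruded polystyrene = R_total − R_other = 0.3243 K/W
k = L/(R·A) = 0.03/(0.3243×2.69)

k ≈ 0.0344 W/(m·K)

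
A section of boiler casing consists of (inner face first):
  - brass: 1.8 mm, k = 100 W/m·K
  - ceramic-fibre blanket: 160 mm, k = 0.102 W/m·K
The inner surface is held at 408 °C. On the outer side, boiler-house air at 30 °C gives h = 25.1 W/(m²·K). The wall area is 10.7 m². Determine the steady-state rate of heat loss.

Thermal resistances in series:
R_brass = L/(kA) = 0.0018/(100×10.7) = 1.682×10^-6 K/W
R_ceramic-fibre blanket = L/(kA) = 0.16/(0.102×10.7) = 0.1466 K/W
R_outer film = 1/(h_o·A) = 1/(25.1×10.7) = 0.003723 K/W
R_total = 0.1503 K/W
Q = ΔT / R_total = 378 / 0.1503

Q ≈ 2510 W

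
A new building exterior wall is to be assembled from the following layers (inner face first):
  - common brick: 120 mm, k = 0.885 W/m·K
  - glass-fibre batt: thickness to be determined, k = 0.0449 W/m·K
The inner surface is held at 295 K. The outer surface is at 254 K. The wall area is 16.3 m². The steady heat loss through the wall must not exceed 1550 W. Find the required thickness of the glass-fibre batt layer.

Model the wall as resistances in series:
R_common brick = L/(kA) = 0.12/(0.885×16.3) = 0.008319 K/W
Sum of the known resistances R_other = 0.008319 K/W
Required total resistance R_tot = ΔT/Q_allow = 41/1550 = 0.02645 K/W
R_glass-fibre batt = R_tot − R_other = 0.01813 K/W
L = R·k·A = 0.01813×0.0449×16.3

L ≈ 13.3 mm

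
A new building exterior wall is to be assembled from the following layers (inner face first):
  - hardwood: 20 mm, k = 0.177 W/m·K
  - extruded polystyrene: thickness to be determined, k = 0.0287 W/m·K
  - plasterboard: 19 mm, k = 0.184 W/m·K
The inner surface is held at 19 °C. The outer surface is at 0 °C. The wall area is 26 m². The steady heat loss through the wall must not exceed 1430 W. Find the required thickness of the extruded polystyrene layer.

Model the wall as resistances in series:
R_hardwood = L/(kA) = 0.02/(0.177×26) = 0.004346 K/W
R_plasterboard = L/(kA) = 0.019/(0.184×26) = 0.003972 K/W
Sum of the known resistances R_other = 0.008318 K/W
Required total resistance R_tot = ΔT/Q_allow = 19/1430 = 0.01329 K/W
R_extruded polystyrene = R_tot − R_other = 0.004969 K/W
L = R·k·A = 0.004969×0.0287×26

L ≈ 3.71 mm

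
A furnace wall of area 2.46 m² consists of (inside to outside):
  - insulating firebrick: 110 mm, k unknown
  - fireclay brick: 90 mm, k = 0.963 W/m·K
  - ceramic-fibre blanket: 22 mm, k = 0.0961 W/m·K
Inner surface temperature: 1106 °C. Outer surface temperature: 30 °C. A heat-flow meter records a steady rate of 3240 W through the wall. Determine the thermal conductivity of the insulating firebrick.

Treating each layer as a thermal resistance in series:
R_fireclay brick = L/(kA) = 0.09/(0.963×2.46) = 0.03799 K/W
R_ceramic-fibre blanket = L/(kA) = 0.022/(0.0961×2.46) = 0.09306 K/W
Sum of known resistances R_other = 0.1311 K/W
Total R = ΔT/Q = 1076/3240 = 0.3321 K/W
R_insulating firebrick = R_total − R_other = 0.201 K/W
k = L/(R·A) = 0.11/(0.201×2.46)

k ≈ 0.222 W/(m·K)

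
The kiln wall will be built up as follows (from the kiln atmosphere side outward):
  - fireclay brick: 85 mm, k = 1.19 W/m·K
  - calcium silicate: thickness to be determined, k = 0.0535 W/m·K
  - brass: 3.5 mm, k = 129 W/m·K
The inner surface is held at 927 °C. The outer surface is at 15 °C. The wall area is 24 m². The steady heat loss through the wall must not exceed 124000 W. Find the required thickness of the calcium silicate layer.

L ≈ 5.62 mm

Using the resistance-network approach (series):
R_fireclay brick = L/(kA) = 0.085/(1.19×24) = 0.002976 K/W
R_brass = L/(kA) = 0.0035/(129×24) = 1.13×10^-6 K/W
Sum of the known resistances R_other = 0.002977 K/W
Required total resistance R_tot = ΔT/Q_allow = 912/124000 = 0.007355 K/W
R_calcium silicate = R_tot − R_other = 0.004378 K/W
L = R·k·A = 0.004378×0.0535×24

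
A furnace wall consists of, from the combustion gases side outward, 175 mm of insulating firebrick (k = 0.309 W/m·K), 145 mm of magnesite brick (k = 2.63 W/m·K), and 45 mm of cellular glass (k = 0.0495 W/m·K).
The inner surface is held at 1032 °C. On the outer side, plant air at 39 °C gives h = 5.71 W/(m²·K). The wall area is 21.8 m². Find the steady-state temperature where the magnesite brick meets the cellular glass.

T ≈ 670 °C

Treating each layer as a thermal resistance in series:
R_insulating firebrick = L/(kA) = 0.175/(0.309×21.8) = 0.02598 K/W
R_magnesite brick = L/(kA) = 0.145/(2.63×21.8) = 0.002529 K/W
R_cellular glass = L/(kA) = 0.045/(0.0495×21.8) = 0.0417 K/W
R_outer film = 1/(h_o·A) = 1/(5.71×21.8) = 0.008034 K/W
R_total = 0.07824 K/W;  Q = ΔT/R_total = 993/0.07824 = 12690 W
T_interface = T_inner − Q·ΣR(inner→interface) = 1032 − 12700×0.02851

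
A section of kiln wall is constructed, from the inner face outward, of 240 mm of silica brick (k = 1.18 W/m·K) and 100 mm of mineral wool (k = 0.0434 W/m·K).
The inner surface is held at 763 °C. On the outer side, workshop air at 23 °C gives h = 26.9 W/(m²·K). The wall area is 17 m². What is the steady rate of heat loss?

Series thermal resistances:
R_silica brick = L/(kA) = 0.24/(1.18×17) = 0.01196 K/W
R_mineral wool = L/(kA) = 0.1/(0.0434×17) = 0.1355 K/W
R_outer film = 1/(h_o·A) = 1/(26.9×17) = 0.002187 K/W
R_total = 0.1497 K/W
Q = ΔT / R_total = 740 / 0.1497

Q ≈ 4940 W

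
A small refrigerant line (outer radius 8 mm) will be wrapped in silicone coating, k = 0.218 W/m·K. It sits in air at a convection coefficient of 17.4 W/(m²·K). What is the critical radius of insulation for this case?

For a cylinder r_cr = k/h = 0.218/17.4
r_cr = 12.5 mm; since the bare radius (8 mm) is below r_cr, adding a thin layer of insulation will *increase* heat loss.

r_cr ≈ 12.5 mm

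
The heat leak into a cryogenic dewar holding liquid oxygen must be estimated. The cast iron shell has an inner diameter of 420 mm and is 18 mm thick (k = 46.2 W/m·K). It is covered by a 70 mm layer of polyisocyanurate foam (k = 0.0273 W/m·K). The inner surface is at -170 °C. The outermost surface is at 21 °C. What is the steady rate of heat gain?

Q ≈ 63.6 W

Spherical conduction: R = (1/r_in − 1/r_out)/(4πk) per layer; series-sum.
R_cast iron shell = (1/0.21 − 1/0.228)/(4π×46.2) = 6.475×10^-4 K/W
R_polyisocyanurate foam = (1/0.228 − 1/0.298)/(4π×0.0273) = 3.003 K/W
R_total = 3.004 K/W
Q = ΔT/R_total = 191/3.004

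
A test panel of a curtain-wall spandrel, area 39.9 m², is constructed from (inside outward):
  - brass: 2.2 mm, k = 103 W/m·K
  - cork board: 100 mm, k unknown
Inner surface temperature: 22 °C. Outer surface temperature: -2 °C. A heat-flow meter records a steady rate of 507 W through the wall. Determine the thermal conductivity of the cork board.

k ≈ 0.0529 W/(m·K)

Series thermal resistances:
R_brass = L/(kA) = 0.0022/(103×39.9) = 5.353×10^-7 K/W
Sum of known resistances R_other = 5.353×10^-7 K/W
Total R = ΔT/Q = 24/507 = 0.04734 K/W
R_cork board = R_total − R_other = 0.04734 K/W
k = L/(R·A) = 0.1/(0.04734×39.9)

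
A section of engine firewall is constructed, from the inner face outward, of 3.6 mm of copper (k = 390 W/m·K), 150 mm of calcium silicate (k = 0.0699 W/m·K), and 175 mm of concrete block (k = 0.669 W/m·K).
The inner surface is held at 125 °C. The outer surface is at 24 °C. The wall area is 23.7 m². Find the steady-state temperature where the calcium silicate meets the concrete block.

T ≈ 35 °C

Model the wall as resistances in series:
R_copper = L/(kA) = 0.0036/(390×23.7) = 3.895×10^-7 K/W
R_calcium silicate = L/(kA) = 0.15/(0.0699×23.7) = 0.09055 K/W
R_concrete block = L/(kA) = 0.175/(0.669×23.7) = 0.01104 K/W
R_total = 0.1016 K/W;  Q = ΔT/R_total = 101/0.1016 = 994.3 W
T_interface = T_inner − Q·ΣR(inner→interface) = 125 − 994×0.09055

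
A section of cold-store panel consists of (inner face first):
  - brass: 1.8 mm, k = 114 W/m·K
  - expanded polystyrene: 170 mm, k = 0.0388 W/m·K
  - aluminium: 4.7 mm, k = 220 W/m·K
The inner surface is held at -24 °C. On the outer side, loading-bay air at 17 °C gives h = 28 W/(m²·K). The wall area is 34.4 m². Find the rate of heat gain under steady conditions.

Thermal resistances in series:
R_brass = L/(kA) = 0.0018/(114×34.4) = 4.59×10^-7 K/W
R_expanded polystyrene = L/(kA) = 0.17/(0.0388×34.4) = 0.1274 K/W
R_aluminium = L/(kA) = 0.0047/(220×34.4) = 6.21×10^-7 K/W
R_outer film = 1/(h_o·A) = 1/(28×34.4) = 0.001038 K/W
R_total = 0.1284 K/W
Q = ΔT / R_total = 41 / 0.1284

Q ≈ 319 W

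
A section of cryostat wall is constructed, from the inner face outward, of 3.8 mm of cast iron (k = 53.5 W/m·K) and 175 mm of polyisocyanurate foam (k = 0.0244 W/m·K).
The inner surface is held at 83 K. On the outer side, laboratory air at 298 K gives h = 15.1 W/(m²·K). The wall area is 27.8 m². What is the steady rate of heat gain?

Q ≈ 826 W

Treating each layer as a thermal resistance in series:
R_cast iron = L/(kA) = 0.0038/(53.5×27.8) = 2.555×10^-6 K/W
R_polyisocyanurate foam = L/(kA) = 0.175/(0.0244×27.8) = 0.258 K/W
R_outer film = 1/(h_o·A) = 1/(15.1×27.8) = 0.002382 K/W
R_total = 0.2604 K/W
Q = ΔT / R_total = 215 / 0.2604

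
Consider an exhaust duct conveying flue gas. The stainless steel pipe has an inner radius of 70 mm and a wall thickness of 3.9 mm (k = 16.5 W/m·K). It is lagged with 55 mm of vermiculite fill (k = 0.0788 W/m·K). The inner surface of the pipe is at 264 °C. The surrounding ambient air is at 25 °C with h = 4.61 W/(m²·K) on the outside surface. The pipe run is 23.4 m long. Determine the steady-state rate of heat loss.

Per-layer cylindrical resistances, series-summed:
R_stainless steel pipe wall = ln(73.9/70)/(2π×16.5×23.4) = 2.235×10^-5 K/W
R_vermiculite fill = ln(128.9/73.9)/(2π×0.0788×23.4) = 0.04802 K/W
R_outer film = 1/(h_o·2πr_oL) = 1/(4.61×2π×0.1289×23.4) = 0.01145 K/W
R_total = 0.05949 K/W
Q = ΔT/R_total = 239/0.05949

Q ≈ 4020 W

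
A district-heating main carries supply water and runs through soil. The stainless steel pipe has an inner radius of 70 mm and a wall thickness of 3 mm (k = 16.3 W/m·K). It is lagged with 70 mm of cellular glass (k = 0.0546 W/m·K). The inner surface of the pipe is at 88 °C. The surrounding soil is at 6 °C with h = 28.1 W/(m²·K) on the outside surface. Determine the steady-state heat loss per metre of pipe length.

Treating each annulus and film as a series resistance:
R_stainless steel pipe wall = ln(73/70)/(2π×16.3×1) = 4.097×10^-4 K/W
R_cellular glass = ln(143/73)/(2π×0.0546×1) = 1.96 K/W
R_outer film = 1/(h_o·2πr_oL) = 1/(28.1×2π×0.143×1) = 0.03961 K/W
R_total = 2 K/W
Q = ΔT/R_total = 82/2

q′ ≈ 41 W/m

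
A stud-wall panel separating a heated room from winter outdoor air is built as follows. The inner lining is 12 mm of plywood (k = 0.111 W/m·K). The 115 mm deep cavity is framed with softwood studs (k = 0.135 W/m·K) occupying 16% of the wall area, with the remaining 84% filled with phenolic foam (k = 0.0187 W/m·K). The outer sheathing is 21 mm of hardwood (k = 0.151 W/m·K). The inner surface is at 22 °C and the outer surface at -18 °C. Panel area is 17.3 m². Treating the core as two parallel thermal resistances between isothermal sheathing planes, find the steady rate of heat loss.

Sheathing layers in series; stud and cavity paths in parallel between them.
R_inner = 0.012/(0.111×17.3) = 0.006249 K/W
R_stud  = 0.115/(0.135×0.16×17.3) = 0.3077 K/W
R_cav   = 0.115/(0.0187×0.84×17.3) = 0.4232 K/W
1/R_core = 1/R_stud + 1/R_cav → R_core = 0.1782 K/W
R_outer = 0.021/(0.151×17.3) = 0.008039 K/W
R_total = 0.1925 K/W
Q = ΔT/R_total = 40/0.1925

Q ≈ 208 W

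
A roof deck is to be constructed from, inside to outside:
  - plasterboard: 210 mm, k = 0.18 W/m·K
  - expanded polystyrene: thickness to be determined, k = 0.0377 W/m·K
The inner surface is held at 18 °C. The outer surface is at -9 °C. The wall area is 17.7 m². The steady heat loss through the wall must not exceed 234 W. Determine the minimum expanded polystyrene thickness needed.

Treating each layer as a thermal resistance in series:
R_plasterboard = L/(kA) = 0.21/(0.18×17.7) = 0.06591 K/W
Sum of the known resistances R_other = 0.06591 K/W
Required total resistance R_tot = ΔT/Q_allow = 27/234 = 0.1154 K/W
R_expanded polystyrene = R_tot − R_other = 0.04947 K/W
L = R·k·A = 0.04947×0.0377×17.7

L ≈ 33 mm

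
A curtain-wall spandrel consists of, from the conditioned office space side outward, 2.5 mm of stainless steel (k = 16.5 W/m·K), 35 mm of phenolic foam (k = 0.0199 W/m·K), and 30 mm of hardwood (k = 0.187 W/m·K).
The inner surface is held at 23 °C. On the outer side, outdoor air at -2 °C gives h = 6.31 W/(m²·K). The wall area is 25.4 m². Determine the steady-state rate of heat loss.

Using the resistance-network approach (series):
R_stainless steel = L/(kA) = 0.0025/(16.5×25.4) = 5.965×10^-6 K/W
R_phenolic foam = L/(kA) = 0.035/(0.0199×25.4) = 0.06924 K/W
R_hardwood = L/(kA) = 0.03/(0.187×25.4) = 0.006316 K/W
R_outer film = 1/(h_o·A) = 1/(6.31×25.4) = 0.006239 K/W
R_total = 0.08181 K/W
Q = ΔT / R_total = 25 / 0.08181

Q ≈ 306 W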